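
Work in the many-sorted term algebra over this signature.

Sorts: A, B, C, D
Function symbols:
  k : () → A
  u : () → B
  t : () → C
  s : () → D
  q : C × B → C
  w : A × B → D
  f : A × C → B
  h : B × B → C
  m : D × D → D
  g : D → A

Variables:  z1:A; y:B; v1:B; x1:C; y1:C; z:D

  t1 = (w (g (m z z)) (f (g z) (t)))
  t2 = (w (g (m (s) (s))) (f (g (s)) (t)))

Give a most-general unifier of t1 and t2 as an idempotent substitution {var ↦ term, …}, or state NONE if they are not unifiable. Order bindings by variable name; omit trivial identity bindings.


{z ↦ (s)}


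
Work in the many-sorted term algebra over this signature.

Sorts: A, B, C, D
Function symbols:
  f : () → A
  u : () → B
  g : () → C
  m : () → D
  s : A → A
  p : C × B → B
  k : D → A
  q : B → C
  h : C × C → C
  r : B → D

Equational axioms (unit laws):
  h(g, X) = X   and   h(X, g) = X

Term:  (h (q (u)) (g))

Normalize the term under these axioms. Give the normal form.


normal form = (q (u))

1. (h (q (u)) (g))  →  (q (u))


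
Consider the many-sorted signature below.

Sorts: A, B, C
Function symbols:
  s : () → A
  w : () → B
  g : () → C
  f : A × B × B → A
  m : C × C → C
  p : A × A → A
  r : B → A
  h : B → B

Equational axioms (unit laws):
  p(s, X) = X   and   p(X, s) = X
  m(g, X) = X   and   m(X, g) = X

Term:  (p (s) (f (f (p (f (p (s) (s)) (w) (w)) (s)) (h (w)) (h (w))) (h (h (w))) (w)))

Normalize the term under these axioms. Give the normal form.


normal form = (f (f (f (s) (w) (w)) (h (w)) (h (w))) (h (h (w))) (w))

1. (p (s) (f (f (p (f (p (s) (s)) (w) (w)) (s)) (h (w)) (h (w))) (h (h (w))) (w)))  →  (f (f (p (f (p (s) (s)) (w) (w)) (s)) (h (w)) (h (w))) (h (h (w))) (w))
2. (f (f (p (f (p (s) (s)) (w) (w)) (s)) (h (w)) (h (w))) (h (h (w))) (w))  →  (f (f (f (p (s) (s)) (w) (w)) (h (w)) (h (w))) (h (h (w))) (w))
3. (f (f (f (p (s) (s)) (w) (w)) (h (w)) (h (w))) (h (h (w))) (w))  →  (f (f (f (s) (w) (w)) (h (w)) (h (w))) (h (h (w))) (w))


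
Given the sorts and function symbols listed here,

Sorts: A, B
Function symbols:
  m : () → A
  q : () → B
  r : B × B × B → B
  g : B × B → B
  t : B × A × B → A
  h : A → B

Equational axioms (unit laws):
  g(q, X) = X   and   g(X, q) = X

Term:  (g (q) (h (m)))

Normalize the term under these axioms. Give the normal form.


normal form = (h (m))

1. (g (q) (h (m)))  →  (h (m))


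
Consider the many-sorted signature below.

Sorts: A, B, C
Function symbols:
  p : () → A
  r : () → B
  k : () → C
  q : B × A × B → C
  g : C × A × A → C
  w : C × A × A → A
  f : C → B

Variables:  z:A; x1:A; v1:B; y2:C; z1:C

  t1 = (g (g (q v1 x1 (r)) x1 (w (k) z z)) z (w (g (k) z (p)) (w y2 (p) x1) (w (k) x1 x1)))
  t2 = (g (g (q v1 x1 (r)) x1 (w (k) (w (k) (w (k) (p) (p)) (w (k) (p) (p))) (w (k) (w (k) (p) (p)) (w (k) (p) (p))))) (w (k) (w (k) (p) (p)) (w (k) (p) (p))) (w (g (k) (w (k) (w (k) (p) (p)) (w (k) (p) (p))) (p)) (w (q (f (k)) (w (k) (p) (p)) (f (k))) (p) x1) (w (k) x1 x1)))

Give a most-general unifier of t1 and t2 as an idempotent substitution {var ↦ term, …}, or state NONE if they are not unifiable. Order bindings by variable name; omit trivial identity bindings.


{y2 ↦ (q (f (k)) (w (k) (p) (p)) (f (k))), z ↦ (w (k) (w (k) (p) (p)) (w (k) (p) (p)))}


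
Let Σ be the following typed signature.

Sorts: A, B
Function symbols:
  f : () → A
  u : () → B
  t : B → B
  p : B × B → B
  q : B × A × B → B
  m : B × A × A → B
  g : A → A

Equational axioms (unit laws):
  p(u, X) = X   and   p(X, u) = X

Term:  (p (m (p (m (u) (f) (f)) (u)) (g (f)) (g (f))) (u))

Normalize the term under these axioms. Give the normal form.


1. (p (m (p (m (u) (f) (f)) (u)) (g (f)) (g (f))) (u))  →  (m (p (m (u) (f) (f)) (u)) (g (f)) (g (f)))
2. (m (p (m (u) (f) (f)) (u)) (g (f)) (g (f)))  →  (m (m (u) (f) (f)) (g (f)) (g (f)))

normal form = (m (m (u) (f) (f)) (g (f)) (g (f)))


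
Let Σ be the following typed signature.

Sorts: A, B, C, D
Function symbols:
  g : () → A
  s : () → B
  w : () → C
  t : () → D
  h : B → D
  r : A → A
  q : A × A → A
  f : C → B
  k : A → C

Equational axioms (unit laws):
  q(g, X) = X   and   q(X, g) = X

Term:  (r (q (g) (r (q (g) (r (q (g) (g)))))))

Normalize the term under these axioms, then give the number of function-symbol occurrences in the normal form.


size = 4

1. (r (q (g) (r (q (g) (r (q (g) (g)))))))  →  (r (r (q (g) (r (q (g) (g))))))
2. (r (r (q (g) (r (q (g) (g))))))  →  (r (r (r (q (g) (g)))))
3. (r (r (r (q (g) (g)))))  →  (r (r (r (g))))
normal form: (r (r (r (g))))


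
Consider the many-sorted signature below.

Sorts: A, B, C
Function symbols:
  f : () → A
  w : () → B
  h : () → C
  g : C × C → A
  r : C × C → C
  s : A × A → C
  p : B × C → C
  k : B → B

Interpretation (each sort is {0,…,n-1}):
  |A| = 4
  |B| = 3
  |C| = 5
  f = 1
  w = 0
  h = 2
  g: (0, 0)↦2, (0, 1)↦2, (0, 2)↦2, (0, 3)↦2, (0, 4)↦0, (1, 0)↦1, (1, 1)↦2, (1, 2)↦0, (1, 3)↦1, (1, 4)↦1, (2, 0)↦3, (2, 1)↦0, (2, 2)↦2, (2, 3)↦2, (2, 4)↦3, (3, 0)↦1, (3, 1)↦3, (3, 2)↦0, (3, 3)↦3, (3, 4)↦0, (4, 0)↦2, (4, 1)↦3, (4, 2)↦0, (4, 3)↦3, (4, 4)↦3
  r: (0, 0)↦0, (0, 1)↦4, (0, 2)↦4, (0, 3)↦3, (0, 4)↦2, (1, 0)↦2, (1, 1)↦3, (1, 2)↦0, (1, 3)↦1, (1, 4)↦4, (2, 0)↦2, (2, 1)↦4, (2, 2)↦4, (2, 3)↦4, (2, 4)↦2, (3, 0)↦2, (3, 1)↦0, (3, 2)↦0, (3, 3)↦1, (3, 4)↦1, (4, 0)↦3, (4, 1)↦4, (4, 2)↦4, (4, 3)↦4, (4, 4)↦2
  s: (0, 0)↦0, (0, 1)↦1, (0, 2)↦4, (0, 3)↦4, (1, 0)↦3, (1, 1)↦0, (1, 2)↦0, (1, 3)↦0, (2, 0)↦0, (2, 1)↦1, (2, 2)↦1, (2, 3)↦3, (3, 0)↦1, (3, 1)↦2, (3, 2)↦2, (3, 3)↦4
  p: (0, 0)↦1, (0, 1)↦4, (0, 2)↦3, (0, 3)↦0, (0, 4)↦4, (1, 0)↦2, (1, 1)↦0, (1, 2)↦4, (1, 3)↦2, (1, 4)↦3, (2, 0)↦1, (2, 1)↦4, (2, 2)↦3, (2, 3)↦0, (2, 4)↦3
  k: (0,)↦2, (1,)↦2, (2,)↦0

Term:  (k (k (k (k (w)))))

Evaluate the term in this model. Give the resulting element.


  w = 0
  (k (w)) = k(0,) = 2
  (k (k (w))) = k(2,) = 0
  (k (k (k (w)))) = k(0,) = 2
  (k (k (k (k (w))))) = k(2,) = 0

value = 0


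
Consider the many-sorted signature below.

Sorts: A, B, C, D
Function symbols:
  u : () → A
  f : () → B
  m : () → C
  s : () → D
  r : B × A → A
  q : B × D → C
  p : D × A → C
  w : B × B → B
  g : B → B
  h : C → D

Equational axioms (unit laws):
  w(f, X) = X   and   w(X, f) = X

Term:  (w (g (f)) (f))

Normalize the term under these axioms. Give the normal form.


normal form = (g (f))

1. (w (g (f)) (f))  →  (g (f))


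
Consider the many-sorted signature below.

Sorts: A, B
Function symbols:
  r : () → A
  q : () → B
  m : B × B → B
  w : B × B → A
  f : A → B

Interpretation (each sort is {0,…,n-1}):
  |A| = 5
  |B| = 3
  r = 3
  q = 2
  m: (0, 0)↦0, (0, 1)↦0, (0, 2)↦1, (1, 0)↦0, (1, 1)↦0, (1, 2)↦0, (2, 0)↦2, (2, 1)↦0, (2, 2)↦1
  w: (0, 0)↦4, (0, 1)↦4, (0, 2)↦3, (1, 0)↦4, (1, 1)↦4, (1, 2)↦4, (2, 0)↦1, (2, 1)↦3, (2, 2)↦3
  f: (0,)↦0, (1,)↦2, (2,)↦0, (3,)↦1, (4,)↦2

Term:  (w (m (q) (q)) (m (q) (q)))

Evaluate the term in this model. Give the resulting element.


  q = 2
  q = 2
  (m (q) (q)) = m(2, 2) = 1
  q = 2
  q = 2
  (m (q) (q)) = m(2, 2) = 1
  (w (m (q) (q)) (m (q) (q))) = w(1, 1) = 4

value = 4


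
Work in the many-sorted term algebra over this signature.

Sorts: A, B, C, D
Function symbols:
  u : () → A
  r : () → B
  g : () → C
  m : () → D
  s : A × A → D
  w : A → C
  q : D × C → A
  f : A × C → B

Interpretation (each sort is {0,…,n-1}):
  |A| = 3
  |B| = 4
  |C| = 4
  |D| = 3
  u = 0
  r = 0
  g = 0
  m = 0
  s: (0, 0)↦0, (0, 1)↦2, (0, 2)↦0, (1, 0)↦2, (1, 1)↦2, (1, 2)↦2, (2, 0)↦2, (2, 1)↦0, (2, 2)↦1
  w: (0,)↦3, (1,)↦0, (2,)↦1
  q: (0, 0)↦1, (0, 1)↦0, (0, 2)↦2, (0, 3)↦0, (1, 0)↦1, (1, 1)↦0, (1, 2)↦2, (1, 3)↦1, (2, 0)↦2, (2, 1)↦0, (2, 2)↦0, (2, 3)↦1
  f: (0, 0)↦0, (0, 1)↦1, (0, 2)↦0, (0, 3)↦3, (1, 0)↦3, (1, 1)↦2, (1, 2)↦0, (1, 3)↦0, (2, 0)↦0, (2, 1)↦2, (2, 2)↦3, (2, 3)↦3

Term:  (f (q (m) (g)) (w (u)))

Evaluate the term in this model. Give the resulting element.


  m = 0
  g = 0
  (q (m) (g)) = q(0, 0) = 1
  u = 0
  (w (u)) = w(0,) = 3
  (f (q (m) (g)) (w (u))) = f(1, 3) = 0

value = 0


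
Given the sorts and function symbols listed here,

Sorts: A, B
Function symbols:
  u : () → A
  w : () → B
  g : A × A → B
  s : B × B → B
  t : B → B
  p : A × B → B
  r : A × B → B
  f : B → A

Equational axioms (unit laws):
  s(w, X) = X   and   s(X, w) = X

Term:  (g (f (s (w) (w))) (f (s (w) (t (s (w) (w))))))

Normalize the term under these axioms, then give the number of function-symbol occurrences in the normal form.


1. (g (f (s (w) (w))) (f (s (w) (t (s (w) (w))))))  →  (g (f (w)) (f (s (w) (t (s (w) (w))))))
2. (g (f (w)) (f (s (w) (t (s (w) (w))))))  →  (g (f (w)) (f (t (s (w) (w)))))
3. (g (f (w)) (f (t (s (w) (w)))))  →  (g (f (w)) (f (t (w))))
normal form: (g (f (w)) (f (t (w))))

size = 6


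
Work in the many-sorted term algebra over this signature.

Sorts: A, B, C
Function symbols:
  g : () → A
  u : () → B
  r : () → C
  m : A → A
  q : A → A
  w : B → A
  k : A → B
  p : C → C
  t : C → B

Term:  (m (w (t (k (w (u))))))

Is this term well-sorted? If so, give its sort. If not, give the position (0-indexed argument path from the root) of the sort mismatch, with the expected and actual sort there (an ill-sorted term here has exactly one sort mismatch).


ill-sorted at position [0, 0, 0]: expected C, got B

          (u) : B
        (w (u)) : A
      (k (w (u))) : B
    (t (k (w (u)))) : ✗ arg 0 at [0, 0, 0] has sort B, expected C


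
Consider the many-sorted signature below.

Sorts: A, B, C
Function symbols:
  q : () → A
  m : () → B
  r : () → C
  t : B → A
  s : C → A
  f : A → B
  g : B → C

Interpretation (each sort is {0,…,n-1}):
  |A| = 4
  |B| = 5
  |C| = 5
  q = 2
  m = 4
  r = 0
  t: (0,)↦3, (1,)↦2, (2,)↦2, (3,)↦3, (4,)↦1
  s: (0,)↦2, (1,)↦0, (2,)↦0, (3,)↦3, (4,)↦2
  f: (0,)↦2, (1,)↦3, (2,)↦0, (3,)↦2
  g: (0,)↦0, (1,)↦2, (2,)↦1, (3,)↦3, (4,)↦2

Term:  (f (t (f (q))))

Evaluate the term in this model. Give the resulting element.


value = 2

  q = 2
  (f (q)) = f(2,) = 0
  (t (f (q))) = t(0,) = 3
  (f (t (f (q)))) = f(3,) = 2


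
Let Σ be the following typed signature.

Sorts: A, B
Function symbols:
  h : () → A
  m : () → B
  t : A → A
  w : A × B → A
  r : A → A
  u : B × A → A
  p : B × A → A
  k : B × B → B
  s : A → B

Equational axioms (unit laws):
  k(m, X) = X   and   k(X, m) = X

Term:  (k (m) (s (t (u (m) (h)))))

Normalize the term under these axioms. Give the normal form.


1. (k (m) (s (t (u (m) (h)))))  →  (s (t (u (m) (h))))

normal form = (s (t (u (m) (h))))


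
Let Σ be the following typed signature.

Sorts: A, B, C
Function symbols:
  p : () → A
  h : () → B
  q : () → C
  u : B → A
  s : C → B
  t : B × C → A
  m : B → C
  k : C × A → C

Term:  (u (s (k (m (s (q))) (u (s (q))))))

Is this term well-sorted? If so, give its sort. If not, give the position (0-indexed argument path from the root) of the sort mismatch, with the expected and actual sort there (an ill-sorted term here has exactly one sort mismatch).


well-sorted; sort = A

          (q) : C
        (s (q)) : B
      (m (s (q))) : C
          (q) : C
        (s (q)) : B
      (u (s (q))) : A
    (k (m (s (q))) (u (s (q)))) : C
  (s (k (m (s (q))) (u (s (q))))) : B
(u (s (k (m (s (q))) (u (s (q)))))) : A


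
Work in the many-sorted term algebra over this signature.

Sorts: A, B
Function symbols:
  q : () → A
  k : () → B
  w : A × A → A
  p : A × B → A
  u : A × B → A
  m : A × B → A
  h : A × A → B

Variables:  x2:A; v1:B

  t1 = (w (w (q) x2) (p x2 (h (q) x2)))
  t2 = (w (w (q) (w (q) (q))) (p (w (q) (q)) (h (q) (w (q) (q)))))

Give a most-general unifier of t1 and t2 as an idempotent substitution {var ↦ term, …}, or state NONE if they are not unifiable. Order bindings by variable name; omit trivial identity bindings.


{x2 ↦ (w (q) (q))}


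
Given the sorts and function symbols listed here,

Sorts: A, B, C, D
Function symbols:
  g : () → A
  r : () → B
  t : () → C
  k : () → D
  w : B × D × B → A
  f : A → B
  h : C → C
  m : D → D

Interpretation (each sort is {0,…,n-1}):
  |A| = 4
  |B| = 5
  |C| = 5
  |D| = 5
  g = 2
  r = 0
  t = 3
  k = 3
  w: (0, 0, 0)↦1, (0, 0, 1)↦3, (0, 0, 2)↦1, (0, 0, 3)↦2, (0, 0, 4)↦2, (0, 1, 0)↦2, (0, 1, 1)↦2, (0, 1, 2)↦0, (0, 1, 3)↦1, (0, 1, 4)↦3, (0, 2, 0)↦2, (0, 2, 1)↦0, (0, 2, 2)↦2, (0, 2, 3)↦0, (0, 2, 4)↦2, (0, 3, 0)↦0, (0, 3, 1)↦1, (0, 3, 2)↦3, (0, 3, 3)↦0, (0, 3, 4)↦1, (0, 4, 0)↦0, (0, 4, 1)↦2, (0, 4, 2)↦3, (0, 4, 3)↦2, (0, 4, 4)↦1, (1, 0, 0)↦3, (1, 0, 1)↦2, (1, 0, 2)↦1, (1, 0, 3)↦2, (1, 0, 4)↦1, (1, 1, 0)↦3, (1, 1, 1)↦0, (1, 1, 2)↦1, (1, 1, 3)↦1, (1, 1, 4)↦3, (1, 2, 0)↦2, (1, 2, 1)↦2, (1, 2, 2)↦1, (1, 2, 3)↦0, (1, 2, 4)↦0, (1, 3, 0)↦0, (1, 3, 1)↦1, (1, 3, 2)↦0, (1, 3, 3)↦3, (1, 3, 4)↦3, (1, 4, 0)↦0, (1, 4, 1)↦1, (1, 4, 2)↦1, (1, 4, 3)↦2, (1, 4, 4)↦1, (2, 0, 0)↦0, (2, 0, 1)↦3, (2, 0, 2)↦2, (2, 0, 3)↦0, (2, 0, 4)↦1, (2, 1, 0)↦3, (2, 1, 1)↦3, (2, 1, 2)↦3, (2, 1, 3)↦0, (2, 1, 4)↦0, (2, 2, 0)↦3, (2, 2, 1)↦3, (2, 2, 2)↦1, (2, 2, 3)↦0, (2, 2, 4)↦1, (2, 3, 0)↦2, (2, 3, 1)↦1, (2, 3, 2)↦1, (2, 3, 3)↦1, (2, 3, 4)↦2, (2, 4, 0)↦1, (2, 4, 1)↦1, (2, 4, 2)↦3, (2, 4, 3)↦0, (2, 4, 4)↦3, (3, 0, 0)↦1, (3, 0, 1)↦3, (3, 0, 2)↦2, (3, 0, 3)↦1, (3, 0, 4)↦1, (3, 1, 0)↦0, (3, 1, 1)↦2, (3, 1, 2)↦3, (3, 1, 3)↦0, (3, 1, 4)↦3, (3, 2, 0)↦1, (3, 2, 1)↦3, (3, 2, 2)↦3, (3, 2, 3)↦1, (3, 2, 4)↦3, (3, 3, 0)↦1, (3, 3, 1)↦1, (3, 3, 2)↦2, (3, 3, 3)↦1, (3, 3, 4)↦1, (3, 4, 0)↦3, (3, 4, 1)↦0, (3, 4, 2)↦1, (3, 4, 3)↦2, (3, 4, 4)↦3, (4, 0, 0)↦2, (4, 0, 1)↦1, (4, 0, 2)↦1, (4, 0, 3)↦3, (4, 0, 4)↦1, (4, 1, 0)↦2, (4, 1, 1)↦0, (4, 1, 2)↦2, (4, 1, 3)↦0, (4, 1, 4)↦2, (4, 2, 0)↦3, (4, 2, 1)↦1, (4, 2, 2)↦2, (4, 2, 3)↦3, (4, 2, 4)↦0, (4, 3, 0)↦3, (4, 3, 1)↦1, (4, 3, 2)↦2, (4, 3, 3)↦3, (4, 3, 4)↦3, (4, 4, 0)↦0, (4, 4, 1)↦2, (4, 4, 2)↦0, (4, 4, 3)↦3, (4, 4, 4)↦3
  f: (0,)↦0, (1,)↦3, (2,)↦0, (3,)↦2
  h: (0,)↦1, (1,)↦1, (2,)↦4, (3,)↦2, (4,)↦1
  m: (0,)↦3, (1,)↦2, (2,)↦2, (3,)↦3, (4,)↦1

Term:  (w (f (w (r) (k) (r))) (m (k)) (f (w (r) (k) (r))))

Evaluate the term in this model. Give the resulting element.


value = 0

  r = 0
  k = 3
  r = 0
  (w (r) (k) (r)) = w(0, 3, 0) = 0
  (f (w (r) (k) (r))) = f(0,) = 0
  k = 3
  (m (k)) = m(3,) = 3
  r = 0
  k = 3
  r = 0
  (w (r) (k) (r)) = w(0, 3, 0) = 0
  (f (w (r) (k) (r))) = f(0,) = 0
  (w (f (w (r) (k) (r))) (m (k)) (f (w (r) (k) (r)))) = w(0, 3, 0) = 0


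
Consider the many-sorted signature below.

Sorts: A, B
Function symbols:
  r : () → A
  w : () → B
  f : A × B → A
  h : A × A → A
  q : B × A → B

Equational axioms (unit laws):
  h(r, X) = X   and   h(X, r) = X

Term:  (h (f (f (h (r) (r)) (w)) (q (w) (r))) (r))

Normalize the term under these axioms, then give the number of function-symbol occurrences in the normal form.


1. (h (f (f (h (r) (r)) (w)) (q (w) (r))) (r))  →  (f (f (h (r) (r)) (w)) (q (w) (r)))
2. (f (f (h (r) (r)) (w)) (q (w) (r)))  →  (f (f (r) (w)) (q (w) (r)))
normal form: (f (f (r) (w)) (q (w) (r)))

size = 7


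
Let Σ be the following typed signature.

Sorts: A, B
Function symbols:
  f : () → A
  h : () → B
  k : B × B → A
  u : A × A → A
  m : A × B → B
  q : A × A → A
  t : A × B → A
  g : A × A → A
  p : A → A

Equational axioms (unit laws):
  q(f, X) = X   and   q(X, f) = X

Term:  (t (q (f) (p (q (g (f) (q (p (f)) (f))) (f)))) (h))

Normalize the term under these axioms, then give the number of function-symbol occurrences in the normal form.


1. (t (q (f) (p (q (g (f) (q (p (f)) (f))) (f)))) (h))  →  (t (p (q (g (f) (q (p (f)) (f))) (f))) (h))
2. (t (p (q (g (f) (q (p (f)) (f))) (f))) (h))  →  (t (p (g (f) (q (p (f)) (f)))) (h))
3. (t (p (g (f) (q (p (f)) (f)))) (h))  →  (t (p (g (f) (p (f)))) (h))
normal form: (t (p (g (f) (p (f)))) (h))

size = 7


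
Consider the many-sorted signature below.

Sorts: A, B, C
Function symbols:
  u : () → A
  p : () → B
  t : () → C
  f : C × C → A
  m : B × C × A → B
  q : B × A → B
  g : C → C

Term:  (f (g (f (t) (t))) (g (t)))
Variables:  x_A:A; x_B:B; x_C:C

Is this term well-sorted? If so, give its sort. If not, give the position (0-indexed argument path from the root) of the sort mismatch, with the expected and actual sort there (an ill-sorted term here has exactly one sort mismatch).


ill-sorted at position [0, 0]: expected C, got A

      (t) : C
      (t) : C
    (f (t) (t)) : A
  (g (f (t) (t))) : ✗ arg 0 at [0, 0] has sort A, expected C
    (t) : C
  (g (t)) : C


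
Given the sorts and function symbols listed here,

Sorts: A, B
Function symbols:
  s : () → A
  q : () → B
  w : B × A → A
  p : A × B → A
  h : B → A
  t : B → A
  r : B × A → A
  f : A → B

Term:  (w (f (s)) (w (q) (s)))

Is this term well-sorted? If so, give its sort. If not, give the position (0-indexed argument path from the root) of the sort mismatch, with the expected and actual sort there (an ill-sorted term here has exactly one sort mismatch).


well-sorted; sort = A

    (s) : A
  (f (s)) : B
    (q) : B
    (s) : A
  (w (q) (s)) : A
(w (f (s)) (w (q) (s))) : A


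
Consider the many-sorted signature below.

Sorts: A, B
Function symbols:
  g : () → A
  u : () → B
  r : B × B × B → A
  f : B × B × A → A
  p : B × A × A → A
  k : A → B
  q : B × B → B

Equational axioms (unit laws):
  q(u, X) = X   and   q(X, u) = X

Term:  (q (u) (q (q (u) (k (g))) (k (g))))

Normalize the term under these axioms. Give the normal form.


1. (q (u) (q (q (u) (k (g))) (k (g))))  →  (q (q (u) (k (g))) (k (g)))
2. (q (q (u) (k (g))) (k (g)))  →  (q (k (g)) (k (g)))

normal form = (q (k (g)) (k (g)))


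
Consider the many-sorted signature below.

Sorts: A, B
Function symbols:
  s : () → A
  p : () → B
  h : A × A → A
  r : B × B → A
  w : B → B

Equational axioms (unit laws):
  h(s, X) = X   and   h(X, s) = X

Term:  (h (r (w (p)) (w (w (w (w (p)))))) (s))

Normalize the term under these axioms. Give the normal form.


normal form = (r (w (p)) (w (w (w (w (p))))))

1. (h (r (w (p)) (w (w (w (w (p)))))) (s))  →  (r (w (p)) (w (w (w (w (p))))))


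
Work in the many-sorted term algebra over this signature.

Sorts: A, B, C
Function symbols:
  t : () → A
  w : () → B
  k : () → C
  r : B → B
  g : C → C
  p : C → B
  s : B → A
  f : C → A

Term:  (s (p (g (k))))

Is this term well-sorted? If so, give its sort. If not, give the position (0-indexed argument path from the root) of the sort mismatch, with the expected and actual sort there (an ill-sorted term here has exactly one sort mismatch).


      (k) : C
    (g (k)) : C
  (p (g (k))) : B
(s (p (g (k)))) : A

well-sorted; sort = A


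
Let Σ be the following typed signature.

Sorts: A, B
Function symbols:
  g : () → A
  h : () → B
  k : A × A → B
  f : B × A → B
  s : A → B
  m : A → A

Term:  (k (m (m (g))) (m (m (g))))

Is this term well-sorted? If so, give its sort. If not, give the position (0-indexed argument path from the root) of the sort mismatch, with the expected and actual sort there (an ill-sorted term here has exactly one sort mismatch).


well-sorted; sort = B

      (g) : A
    (m (g)) : A
  (m (m (g))) : A
      (g) : A
    (m (g)) : A
  (m (m (g))) : A
(k (m (m (g))) (m (m (g)))) : B


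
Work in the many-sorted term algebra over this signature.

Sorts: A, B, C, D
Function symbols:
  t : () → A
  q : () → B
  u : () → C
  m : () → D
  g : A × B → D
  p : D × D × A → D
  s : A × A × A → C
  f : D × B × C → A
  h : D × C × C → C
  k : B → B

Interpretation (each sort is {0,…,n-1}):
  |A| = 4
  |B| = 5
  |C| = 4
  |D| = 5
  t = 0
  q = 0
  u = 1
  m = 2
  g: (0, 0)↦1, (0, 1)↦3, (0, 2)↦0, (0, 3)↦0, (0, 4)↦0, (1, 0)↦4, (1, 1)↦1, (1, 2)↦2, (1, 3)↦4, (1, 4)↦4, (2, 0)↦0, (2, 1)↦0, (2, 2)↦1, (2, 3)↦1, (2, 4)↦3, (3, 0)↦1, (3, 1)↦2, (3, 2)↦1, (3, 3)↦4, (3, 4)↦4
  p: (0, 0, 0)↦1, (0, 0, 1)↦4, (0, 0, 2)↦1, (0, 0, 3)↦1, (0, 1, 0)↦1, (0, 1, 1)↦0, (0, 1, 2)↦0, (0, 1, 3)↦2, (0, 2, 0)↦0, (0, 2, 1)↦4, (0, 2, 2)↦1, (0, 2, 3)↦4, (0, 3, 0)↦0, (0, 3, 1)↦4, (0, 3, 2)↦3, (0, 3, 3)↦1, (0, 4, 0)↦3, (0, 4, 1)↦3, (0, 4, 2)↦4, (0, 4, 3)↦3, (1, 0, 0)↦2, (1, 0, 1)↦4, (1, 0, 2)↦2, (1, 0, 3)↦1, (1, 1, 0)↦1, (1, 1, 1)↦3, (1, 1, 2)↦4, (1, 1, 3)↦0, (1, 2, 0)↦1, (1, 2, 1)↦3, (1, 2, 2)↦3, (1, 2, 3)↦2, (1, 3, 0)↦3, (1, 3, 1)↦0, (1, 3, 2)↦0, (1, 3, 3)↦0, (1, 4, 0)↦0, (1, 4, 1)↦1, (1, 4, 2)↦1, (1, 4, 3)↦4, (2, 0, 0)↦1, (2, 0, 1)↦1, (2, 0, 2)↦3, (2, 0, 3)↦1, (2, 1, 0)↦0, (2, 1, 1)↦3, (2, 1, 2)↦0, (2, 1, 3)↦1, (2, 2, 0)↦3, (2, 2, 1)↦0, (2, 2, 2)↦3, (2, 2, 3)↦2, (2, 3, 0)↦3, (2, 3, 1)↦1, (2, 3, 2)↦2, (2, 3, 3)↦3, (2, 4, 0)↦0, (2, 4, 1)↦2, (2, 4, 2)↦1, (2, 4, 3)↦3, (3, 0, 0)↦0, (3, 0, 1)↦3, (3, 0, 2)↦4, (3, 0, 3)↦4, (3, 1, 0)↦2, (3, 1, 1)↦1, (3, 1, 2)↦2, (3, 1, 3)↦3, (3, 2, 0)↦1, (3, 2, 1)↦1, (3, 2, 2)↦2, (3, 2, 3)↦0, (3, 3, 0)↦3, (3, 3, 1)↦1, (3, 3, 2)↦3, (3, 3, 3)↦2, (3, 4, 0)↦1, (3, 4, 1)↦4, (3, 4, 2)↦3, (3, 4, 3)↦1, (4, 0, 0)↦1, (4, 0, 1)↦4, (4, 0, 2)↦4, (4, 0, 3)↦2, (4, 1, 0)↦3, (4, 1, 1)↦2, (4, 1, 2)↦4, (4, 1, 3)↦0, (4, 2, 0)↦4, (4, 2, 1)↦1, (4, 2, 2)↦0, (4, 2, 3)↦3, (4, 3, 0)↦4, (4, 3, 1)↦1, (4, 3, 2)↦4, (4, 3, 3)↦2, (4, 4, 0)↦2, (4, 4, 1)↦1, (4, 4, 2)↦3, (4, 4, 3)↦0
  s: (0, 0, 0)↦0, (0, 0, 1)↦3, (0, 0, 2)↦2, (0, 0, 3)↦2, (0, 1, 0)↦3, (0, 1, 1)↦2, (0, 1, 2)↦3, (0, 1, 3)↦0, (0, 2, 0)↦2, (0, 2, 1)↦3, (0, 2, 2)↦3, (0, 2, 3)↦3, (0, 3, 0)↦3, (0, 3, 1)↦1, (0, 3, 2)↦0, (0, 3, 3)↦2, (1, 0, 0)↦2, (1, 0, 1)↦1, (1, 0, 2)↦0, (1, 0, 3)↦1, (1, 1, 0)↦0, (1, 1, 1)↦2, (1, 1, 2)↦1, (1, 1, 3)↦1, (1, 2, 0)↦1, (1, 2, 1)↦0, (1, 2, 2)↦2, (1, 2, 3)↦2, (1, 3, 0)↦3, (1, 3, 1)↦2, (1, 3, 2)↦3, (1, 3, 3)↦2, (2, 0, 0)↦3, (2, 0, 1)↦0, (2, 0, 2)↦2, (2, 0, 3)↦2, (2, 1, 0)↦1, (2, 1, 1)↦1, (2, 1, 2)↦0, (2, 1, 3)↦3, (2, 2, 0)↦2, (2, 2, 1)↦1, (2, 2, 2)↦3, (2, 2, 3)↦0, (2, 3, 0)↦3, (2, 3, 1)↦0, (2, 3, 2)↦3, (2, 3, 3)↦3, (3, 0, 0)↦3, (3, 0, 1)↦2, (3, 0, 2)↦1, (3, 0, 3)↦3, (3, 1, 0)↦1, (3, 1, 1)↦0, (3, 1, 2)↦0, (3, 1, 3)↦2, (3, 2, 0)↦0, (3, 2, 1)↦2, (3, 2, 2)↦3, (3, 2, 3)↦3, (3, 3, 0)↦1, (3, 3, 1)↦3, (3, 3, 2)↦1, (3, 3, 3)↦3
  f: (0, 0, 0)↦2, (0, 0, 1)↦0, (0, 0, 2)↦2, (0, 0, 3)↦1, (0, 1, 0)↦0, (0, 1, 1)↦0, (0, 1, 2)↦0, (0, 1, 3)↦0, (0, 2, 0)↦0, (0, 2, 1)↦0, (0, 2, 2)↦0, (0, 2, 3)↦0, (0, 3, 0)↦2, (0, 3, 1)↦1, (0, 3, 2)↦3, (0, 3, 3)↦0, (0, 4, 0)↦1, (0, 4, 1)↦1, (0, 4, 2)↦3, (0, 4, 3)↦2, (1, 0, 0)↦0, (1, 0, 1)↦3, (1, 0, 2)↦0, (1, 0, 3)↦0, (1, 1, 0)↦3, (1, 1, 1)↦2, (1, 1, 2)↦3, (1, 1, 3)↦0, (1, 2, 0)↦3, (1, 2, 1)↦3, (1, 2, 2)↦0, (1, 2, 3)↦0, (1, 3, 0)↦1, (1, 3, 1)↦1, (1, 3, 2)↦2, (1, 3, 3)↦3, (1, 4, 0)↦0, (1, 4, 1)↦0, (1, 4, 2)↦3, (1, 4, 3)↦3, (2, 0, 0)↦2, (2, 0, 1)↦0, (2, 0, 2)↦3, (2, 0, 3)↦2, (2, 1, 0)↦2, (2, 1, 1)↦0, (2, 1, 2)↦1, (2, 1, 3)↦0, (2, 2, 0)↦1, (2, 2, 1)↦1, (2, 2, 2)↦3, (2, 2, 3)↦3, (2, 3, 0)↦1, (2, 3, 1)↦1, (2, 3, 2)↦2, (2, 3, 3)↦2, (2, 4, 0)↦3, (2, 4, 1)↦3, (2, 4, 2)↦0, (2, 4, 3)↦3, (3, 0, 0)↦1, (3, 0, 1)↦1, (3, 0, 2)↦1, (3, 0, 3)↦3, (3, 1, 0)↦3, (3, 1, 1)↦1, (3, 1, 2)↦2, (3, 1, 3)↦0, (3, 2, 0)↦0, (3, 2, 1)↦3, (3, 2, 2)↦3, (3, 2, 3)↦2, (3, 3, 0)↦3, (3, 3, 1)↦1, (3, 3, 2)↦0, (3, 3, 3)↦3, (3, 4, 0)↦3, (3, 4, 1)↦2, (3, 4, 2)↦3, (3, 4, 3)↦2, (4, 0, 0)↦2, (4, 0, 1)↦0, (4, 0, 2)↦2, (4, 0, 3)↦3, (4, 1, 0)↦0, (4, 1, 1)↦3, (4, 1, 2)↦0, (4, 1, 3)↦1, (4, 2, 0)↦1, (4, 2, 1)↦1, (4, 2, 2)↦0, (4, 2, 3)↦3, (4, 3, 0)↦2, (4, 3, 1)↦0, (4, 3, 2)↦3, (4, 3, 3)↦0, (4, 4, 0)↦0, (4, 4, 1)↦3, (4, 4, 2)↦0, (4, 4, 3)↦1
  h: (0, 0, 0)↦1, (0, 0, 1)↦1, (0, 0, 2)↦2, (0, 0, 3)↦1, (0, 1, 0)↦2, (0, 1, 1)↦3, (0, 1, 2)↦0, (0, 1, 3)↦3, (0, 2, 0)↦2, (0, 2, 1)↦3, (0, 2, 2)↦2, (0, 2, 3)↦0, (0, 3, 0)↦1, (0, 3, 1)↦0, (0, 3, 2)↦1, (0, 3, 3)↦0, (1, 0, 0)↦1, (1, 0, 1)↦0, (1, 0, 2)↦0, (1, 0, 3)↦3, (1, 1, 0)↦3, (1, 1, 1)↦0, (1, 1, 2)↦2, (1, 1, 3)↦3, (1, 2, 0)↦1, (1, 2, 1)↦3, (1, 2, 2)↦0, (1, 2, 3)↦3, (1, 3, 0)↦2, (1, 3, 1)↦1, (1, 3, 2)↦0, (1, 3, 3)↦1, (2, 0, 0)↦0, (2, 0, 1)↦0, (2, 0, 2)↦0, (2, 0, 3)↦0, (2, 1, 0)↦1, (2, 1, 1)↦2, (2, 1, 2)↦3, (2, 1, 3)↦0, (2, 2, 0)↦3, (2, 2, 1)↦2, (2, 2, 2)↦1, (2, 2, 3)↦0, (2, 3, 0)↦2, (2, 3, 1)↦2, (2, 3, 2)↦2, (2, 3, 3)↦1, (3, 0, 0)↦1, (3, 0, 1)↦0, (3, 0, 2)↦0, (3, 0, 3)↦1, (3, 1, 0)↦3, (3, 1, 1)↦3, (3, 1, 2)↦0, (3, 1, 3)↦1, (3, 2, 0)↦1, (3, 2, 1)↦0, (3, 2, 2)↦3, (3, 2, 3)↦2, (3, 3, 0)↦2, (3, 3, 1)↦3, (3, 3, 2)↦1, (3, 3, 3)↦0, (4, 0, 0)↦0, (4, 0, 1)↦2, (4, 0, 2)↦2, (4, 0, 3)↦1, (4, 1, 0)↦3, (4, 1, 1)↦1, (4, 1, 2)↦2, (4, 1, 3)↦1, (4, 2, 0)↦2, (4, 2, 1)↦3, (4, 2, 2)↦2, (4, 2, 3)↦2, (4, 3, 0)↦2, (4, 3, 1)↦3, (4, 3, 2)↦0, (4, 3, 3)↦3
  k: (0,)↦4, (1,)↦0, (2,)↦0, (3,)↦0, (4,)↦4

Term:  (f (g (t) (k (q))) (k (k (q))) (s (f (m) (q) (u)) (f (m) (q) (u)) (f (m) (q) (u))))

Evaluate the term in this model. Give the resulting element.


  t = 0
  q = 0
  (k (q)) = k(0,) = 4
  (g (t) (k (q))) = g(0, 4) = 0
  q = 0
  (k (q)) = k(0,) = 4
  (k (k (q))) = k(4,) = 4
  m = 2
  q = 0
  u = 1
  (f (m) (q) (u)) = f(2, 0, 1) = 0
  m = 2
  q = 0
  u = 1
  (f (m) (q) (u)) = f(2, 0, 1) = 0
  m = 2
  q = 0
  u = 1
  (f (m) (q) (u)) = f(2, 0, 1) = 0
  (s (f (m) (q) (u)) (f (m) (q) (u)) (f (m) (q) (u))) = s(0, 0, 0) = 0
  (f (g (t) (k (q))) (k (k (q))) (s (f (m) (q) (u)) (f (m) (q) (u)) (f (m) (q) (u)))) = f(0, 4, 0) = 1

value = 1


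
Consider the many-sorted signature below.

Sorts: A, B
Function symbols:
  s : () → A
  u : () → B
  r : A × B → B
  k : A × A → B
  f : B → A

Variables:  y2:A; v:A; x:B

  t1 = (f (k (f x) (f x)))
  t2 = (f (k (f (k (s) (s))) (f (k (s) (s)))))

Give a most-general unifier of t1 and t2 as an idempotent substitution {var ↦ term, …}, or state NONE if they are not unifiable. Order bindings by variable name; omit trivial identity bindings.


{x ↦ (k (s) (s))}


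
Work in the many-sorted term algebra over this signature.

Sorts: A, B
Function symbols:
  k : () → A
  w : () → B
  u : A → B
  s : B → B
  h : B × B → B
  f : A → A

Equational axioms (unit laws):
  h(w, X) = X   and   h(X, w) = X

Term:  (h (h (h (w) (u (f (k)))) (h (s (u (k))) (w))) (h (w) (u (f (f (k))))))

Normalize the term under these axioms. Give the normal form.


1. (h (h (h (w) (u (f (k)))) (h (s (u (k))) (w))) (h (w) (u (f (f (k))))))  →  (h (h (u (f (k))) (h (s (u (k))) (w))) (h (w) (u (f (f (k))))))
2. (h (h (u (f (k))) (h (s (u (k))) (w))) (h (w) (u (f (f (k))))))  →  (h (h (u (f (k))) (s (u (k)))) (h (w) (u (f (f (k))))))
3. (h (h (u (f (k))) (s (u (k)))) (h (w) (u (f (f (k))))))  →  (h (h (u (f (k))) (s (u (k)))) (u (f (f (k)))))

normal form = (h (h (u (f (k))) (s (u (k)))) (u (f (f (k)))))


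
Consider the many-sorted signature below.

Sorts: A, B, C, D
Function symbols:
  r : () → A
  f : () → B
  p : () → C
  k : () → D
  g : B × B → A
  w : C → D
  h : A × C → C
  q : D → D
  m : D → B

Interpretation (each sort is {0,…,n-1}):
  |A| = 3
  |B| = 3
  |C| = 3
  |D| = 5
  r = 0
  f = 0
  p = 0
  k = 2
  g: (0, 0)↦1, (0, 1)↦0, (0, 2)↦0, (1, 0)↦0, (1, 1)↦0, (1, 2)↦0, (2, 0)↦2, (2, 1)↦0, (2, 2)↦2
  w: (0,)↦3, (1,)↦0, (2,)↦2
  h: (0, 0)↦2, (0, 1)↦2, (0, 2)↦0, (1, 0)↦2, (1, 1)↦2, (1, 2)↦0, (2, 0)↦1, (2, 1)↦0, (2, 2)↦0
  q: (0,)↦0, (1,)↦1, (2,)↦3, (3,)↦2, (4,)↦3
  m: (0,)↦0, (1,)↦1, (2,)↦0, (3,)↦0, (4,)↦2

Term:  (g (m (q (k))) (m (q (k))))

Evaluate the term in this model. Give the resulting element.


  k = 2
  (q (k)) = q(2,) = 3
  (m (q (k))) = m(3,) = 0
  k = 2
  (q (k)) = q(2,) = 3
  (m (q (k))) = m(3,) = 0
  (g (m (q (k))) (m (q (k)))) = g(0, 0) = 1

value = 1


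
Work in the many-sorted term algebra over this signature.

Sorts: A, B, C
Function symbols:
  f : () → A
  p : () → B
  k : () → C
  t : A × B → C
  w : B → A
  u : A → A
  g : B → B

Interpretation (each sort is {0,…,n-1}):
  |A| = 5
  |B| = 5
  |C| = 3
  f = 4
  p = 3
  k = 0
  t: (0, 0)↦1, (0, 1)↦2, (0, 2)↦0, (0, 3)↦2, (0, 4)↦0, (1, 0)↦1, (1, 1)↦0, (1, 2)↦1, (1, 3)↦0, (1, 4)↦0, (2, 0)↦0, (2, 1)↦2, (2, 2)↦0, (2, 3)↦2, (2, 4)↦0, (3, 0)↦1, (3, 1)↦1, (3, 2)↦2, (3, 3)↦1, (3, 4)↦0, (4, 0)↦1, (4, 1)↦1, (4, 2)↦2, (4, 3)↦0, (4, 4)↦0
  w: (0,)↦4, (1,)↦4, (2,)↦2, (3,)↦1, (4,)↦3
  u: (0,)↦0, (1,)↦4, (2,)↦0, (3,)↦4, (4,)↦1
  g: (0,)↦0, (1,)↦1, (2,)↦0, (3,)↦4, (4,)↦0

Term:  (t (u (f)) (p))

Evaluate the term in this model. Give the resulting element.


value = 0

  f = 4
  (u (f)) = u(4,) = 1
  p = 3
  (t (u (f)) (p)) = t(1, 3) = 0


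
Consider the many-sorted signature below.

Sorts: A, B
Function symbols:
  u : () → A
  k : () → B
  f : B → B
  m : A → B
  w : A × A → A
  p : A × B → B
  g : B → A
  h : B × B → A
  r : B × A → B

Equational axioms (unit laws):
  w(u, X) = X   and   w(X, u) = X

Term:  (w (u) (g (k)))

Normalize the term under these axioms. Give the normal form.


normal form = (g (k))

1. (w (u) (g (k)))  →  (g (k))


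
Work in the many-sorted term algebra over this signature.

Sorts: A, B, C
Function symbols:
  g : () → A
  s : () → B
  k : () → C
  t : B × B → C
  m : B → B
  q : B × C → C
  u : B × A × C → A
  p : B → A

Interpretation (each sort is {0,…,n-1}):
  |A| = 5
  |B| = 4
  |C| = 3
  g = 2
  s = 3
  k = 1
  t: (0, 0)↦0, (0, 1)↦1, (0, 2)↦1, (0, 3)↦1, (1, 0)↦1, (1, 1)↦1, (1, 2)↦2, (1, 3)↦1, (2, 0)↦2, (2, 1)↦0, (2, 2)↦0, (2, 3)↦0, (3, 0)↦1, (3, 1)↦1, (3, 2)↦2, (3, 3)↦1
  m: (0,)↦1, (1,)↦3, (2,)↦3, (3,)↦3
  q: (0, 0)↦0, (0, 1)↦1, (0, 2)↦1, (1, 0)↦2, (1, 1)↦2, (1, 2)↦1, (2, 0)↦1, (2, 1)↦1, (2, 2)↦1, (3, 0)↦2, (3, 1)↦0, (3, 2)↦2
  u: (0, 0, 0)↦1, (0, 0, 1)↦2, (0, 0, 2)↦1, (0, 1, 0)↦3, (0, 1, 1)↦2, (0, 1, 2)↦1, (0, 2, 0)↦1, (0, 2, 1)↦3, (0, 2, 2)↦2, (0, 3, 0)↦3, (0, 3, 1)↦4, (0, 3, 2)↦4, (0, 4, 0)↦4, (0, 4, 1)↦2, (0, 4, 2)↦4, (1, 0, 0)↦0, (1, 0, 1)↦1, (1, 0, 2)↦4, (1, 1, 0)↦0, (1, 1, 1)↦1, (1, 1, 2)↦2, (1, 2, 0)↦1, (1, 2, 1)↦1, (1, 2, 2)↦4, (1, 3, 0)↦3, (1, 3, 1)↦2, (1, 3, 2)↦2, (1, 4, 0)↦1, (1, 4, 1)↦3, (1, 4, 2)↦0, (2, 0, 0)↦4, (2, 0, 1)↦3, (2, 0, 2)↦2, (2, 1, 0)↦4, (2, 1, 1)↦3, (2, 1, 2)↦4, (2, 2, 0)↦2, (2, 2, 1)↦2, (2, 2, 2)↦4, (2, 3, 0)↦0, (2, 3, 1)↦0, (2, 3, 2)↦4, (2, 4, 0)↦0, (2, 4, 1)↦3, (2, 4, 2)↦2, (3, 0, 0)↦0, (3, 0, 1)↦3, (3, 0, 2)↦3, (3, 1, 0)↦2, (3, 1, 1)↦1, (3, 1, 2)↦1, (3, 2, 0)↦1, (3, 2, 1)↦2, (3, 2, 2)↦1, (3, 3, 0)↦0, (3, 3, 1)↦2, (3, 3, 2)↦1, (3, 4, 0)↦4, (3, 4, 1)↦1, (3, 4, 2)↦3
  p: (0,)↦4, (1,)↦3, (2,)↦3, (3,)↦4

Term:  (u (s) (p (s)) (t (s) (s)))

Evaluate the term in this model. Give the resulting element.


value = 1

  s = 3
  s = 3
  (p (s)) = p(3,) = 4
  s = 3
  s = 3
  (t (s) (s)) = t(3, 3) = 1
  (u (s) (p (s)) (t (s) (s))) = u(3, 4, 1) = 1


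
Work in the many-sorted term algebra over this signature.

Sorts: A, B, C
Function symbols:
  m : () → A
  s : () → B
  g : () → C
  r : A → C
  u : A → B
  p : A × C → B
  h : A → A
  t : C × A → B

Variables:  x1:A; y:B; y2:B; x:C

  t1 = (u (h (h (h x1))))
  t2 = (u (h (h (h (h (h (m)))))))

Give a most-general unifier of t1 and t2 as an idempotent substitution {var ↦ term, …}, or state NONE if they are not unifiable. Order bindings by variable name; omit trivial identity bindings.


{x1 ↦ (h (h (m)))}


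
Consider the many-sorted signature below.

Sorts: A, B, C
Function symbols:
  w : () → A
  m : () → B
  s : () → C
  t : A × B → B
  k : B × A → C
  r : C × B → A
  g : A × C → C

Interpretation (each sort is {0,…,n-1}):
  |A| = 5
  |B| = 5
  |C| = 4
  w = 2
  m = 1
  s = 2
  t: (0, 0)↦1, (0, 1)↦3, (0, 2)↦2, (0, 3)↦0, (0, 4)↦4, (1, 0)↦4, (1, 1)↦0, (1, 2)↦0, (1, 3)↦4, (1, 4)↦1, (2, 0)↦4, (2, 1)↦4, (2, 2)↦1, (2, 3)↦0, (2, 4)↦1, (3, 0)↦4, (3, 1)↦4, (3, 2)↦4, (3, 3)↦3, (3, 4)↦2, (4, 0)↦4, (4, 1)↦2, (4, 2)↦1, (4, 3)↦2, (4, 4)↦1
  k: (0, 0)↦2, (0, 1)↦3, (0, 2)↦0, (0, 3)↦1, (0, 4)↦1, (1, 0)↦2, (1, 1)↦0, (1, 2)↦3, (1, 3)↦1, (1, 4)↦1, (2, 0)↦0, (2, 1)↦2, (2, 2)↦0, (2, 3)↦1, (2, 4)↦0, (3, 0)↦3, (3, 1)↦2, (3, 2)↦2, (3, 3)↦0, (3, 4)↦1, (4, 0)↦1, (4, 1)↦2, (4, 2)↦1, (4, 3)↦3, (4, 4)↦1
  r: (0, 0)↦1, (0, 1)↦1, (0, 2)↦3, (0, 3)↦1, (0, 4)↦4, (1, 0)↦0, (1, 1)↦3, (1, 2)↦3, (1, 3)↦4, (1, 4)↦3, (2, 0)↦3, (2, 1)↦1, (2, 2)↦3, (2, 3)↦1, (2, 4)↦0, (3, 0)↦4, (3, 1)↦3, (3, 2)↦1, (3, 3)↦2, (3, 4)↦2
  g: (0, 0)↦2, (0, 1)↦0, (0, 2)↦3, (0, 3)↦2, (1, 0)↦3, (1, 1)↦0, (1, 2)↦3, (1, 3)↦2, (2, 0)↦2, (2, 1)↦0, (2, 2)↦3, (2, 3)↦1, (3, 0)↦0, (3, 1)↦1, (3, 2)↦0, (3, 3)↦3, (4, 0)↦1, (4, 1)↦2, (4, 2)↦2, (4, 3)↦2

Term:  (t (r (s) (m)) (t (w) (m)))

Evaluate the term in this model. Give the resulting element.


  s = 2
  m = 1
  (r (s) (m)) = r(2, 1) = 1
  w = 2
  m = 1
  (t (w) (m)) = t(2, 1) = 4
  (t (r (s) (m)) (t (w) (m))) = t(1, 4) = 1

value = 1


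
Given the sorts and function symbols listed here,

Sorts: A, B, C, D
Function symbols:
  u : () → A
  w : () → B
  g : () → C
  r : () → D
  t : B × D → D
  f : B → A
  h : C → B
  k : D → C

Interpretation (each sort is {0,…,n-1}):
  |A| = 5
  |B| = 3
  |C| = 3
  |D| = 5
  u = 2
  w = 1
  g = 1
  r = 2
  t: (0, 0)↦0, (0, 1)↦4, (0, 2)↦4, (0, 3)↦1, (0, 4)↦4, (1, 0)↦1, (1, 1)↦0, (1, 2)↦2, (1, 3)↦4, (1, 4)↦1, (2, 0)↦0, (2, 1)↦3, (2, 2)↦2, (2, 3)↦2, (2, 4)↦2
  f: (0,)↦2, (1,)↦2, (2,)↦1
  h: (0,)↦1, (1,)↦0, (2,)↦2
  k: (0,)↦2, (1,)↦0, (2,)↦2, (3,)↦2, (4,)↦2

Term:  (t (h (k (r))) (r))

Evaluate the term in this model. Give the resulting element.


value = 2

  r = 2
  (k (r)) = k(2,) = 2
  (h (k (r))) = h(2,) = 2
  r = 2
  (t (h (k (r))) (r)) = t(2, 2) = 2


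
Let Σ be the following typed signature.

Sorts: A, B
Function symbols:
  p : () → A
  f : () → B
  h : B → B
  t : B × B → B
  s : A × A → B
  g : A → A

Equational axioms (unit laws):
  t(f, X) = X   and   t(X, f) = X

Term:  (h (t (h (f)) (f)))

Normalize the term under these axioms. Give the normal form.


normal form = (h (h (f)))

1. (h (t (h (f)) (f)))  →  (h (h (f)))


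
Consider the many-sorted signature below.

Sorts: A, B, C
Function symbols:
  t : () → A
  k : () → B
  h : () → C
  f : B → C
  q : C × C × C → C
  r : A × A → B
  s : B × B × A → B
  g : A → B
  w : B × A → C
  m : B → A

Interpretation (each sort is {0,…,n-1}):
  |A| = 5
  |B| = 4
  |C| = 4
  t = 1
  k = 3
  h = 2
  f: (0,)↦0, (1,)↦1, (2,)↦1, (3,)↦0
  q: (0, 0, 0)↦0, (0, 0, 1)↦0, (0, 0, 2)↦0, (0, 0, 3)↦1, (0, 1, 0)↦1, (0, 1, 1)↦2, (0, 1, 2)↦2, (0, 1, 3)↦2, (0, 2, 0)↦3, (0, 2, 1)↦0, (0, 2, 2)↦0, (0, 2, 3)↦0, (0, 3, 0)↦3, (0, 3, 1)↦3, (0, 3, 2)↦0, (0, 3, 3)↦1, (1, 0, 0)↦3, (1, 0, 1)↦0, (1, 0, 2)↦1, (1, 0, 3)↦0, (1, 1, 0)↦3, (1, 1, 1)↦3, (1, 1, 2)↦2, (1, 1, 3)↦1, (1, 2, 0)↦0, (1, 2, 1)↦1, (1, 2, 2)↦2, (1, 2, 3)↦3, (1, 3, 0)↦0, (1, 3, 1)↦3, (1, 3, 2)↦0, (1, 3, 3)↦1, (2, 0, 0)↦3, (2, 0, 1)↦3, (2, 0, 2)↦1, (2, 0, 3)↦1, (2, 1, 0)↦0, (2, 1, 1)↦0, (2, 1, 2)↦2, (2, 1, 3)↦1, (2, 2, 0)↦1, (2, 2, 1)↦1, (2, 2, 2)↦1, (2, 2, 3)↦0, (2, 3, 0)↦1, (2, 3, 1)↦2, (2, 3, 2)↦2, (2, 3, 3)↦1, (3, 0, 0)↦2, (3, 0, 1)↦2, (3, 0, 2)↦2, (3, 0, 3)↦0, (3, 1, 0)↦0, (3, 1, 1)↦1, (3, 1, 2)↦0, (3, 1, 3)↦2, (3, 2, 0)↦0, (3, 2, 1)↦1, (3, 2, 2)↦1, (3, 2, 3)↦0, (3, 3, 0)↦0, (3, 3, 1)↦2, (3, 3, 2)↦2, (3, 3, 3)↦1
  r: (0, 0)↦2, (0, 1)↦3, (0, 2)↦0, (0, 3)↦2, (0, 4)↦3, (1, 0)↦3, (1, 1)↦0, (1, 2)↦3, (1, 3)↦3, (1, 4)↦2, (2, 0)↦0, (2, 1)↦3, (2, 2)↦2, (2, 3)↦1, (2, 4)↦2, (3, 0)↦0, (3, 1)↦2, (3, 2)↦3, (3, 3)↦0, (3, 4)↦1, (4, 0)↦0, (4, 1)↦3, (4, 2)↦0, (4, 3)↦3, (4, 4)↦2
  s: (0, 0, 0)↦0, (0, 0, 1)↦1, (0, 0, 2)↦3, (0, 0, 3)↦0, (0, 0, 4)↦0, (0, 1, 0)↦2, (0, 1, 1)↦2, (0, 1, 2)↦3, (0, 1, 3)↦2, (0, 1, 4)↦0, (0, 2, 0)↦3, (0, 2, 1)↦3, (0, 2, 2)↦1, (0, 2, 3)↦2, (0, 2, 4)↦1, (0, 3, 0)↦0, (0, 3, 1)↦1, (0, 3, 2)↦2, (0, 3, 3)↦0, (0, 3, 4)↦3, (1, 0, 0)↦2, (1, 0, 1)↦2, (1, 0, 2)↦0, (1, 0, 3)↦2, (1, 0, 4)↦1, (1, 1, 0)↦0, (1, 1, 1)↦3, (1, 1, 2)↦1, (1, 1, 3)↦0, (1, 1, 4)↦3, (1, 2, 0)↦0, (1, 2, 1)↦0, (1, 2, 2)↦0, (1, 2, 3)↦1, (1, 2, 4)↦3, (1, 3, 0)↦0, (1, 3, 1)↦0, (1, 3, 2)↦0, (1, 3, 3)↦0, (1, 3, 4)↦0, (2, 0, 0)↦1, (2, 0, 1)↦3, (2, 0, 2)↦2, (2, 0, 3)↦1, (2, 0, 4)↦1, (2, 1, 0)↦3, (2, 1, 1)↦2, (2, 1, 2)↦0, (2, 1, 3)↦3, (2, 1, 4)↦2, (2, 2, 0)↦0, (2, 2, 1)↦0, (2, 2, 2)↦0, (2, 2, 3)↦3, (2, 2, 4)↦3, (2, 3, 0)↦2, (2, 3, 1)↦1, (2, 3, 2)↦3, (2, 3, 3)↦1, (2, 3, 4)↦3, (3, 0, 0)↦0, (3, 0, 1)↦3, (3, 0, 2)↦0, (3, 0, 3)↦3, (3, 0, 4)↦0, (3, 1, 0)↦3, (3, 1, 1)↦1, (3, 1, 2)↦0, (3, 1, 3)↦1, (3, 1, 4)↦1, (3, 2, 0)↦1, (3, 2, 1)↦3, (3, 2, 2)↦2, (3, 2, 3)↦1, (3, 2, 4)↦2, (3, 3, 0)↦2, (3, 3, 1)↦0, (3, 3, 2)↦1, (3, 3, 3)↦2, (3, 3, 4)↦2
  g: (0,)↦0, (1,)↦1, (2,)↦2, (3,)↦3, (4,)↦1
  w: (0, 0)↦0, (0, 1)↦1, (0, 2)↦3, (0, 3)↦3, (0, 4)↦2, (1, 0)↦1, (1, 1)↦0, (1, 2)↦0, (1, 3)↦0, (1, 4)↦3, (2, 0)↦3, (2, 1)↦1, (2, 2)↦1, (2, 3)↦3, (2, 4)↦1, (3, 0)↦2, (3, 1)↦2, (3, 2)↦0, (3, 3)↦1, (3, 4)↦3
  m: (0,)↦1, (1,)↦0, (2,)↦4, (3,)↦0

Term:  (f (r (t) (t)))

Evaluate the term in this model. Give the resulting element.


value = 0

  t = 1
  t = 1
  (r (t) (t)) = r(1, 1) = 0
  (f (r (t) (t))) = f(0,) = 0


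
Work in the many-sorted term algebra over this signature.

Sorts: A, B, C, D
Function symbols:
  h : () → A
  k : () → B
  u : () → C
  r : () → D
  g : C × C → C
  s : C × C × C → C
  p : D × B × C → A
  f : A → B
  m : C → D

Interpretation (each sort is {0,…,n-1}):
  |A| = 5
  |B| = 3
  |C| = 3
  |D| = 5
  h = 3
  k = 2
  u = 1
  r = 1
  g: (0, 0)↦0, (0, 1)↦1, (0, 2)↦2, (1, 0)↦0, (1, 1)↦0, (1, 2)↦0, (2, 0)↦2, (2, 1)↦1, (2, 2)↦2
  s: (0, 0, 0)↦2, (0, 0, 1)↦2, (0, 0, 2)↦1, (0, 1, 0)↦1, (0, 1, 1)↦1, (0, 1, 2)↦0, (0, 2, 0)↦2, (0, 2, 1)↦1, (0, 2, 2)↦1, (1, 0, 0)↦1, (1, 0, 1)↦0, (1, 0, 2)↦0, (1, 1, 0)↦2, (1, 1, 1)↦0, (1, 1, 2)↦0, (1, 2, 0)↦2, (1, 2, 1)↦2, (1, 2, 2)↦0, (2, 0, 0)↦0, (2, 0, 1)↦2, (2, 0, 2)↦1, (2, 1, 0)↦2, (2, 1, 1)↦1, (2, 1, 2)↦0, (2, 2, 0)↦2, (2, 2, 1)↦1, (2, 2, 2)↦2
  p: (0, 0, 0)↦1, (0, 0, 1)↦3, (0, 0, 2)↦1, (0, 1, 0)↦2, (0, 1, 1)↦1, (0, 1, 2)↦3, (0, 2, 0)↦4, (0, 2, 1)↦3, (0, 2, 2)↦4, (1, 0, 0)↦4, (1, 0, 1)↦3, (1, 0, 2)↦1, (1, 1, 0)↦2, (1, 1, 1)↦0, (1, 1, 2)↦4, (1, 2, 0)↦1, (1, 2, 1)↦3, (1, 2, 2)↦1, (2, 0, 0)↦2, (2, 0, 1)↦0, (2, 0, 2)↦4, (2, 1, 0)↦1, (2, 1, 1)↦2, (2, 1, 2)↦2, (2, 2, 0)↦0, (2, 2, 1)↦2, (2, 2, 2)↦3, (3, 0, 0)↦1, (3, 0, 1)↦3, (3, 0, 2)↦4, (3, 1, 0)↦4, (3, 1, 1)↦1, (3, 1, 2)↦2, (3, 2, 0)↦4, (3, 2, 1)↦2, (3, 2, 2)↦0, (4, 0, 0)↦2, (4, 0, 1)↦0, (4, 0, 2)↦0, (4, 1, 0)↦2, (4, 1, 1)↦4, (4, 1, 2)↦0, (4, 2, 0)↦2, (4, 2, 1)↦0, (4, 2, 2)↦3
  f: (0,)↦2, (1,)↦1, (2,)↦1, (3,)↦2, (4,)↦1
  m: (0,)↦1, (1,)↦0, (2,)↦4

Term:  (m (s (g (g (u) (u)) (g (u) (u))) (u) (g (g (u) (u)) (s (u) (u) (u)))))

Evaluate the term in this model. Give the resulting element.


value = 0

  u = 1
  u = 1
  (g (u) (u)) = g(1, 1) = 0
  u = 1
  u = 1
  (g (u) (u)) = g(1, 1) = 0
  (g (g (u) (u)) (g (u) (u))) = g(0, 0) = 0
  u = 1
  u = 1
  u = 1
  (g (u) (u)) = g(1, 1) = 0
  u = 1
  u = 1
  u = 1
  (s (u) (u) (u)) = s(1, 1, 1) = 0
  (g (g (u) (u)) (s (u) (u) (u))) = g(0, 0) = 0
  (s (g (g (u) (u)) (g (u) (u))) (u) (g (g (u) (u)) (s (u) (u) (u)))) = s(0, 1, 0) = 1
  (m (s (g (g (u) (u)) (g (u) (u))) (u) (g (g (u) (u)) (s (u) (u) (u))))) = m(1,) = 0
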